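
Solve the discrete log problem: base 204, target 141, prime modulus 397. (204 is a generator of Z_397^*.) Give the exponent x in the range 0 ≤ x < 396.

306

Baby-step giant-step with m = ceil(sqrt(396)) = 20.
Baby table (204^j mod 397 for j=0..19):
  0:1  1:204  2:328  3:216  4:394  5:182  6:207  7:146
  8:9  9:248  10:173  11:356  12:370  13:50  14:275  15:123
  16:81  17:247  18:366  19:28
Giant step factor: 204^(-20) ≡ 281 (mod 397).
Scan 141·281^i mod 397 for i = 0, 1, …:
  i=0: 141   i=1: 318   i=2: 33   i=3: 142
  i=4: 202   i=5: 388   i=6: 250   i=7: 378
  i=8: 219   i=9: 4     …   i=14: 118
  i=15: 207
Match at i=15, j=6: x = 15·20 + 6 = 306.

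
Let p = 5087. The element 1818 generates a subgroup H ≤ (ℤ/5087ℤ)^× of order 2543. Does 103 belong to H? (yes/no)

yes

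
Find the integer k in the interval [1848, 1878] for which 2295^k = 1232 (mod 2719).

1862

Compute 2295^1848 mod 2719 = 2389, then multiply by 2295 repeatedly:
  2295^1848=2389  2295^1849=1251  2295^1850=2500  2295^1851=410  2295^1852=176
  2295^1853=1508  2295^1854=2292  2295^1855=1594  2295^1856=1175  2295^1857=2096
  2295^1858=409  2295^1859=600  2295^1860=1186  2295^1861=151  2295^1862=1232
Found 1232 at exponent 1862.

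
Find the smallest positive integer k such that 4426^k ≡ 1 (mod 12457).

The order of 4426 must divide p − 1 = 12456 = 2^3 · 3^2 · 173.
Divisors: 1, 2, 3, 4, 6, 8, 9, 12, 18, 24, 36, 72, 173, 346, 519, 692, 1038, 1384, 1557, 2076, 3114, 4152, 6228, 12456.
Check each in increasing order: 4426^1 ≡ 4426;  4426^2 ≡ 7072;  4426^3 ≡ 8688;  4426^4 ≡ 10786;  4426^6 ≡ 4381;  4426^8 ≡ 1873;  4426^9 ≡ 5993;  4426^12 ≡ 9381;  4426^18 ≡ 2518;  4426^24 ≡ 6913;  4426^36 ≡ 12168;  4426^72 ≡ 8779;  4426^173 ≡ 11311;  4426^346 ≡ 5331;  4426^519 ≡ 7061;  4426^692 ≡ 5144;  4426^1038 ≡ 4807;  4426^1384 ≡ 2068;  4426^1557 ≡ 9359;  4426^2076 ≡ 11971;  4426^3114 ≡ 5714;  4426^4152 ≡ 11970;  4426^6228 ≡ 12456;  4426^12456 ≡ 1.
Smallest exponent giving 1 is 12456.

12456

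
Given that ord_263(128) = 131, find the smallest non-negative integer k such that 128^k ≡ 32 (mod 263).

113

Baby-step giant-step with m = ceil(sqrt(131)) = 12.
Baby table (128^j mod 263 for j=0..11):
  0:1  1:128  2:78  3:253  4:35  5:9  6:100  7:176
  8:173  9:52  10:81  11:111
Giant step factor: 128^(-12) ≡ 44 (mod 263).
Scan 32·44^i mod 263 for i = 0, 1, …:
  i=0: 32   i=1: 93   i=2: 147   i=3: 156
  i=4: 26   i=5: 92   i=6: 103   i=7: 61
  i=8: 54   i=9: 9
Match at i=9, j=5: k = 9·12 + 5 = 113.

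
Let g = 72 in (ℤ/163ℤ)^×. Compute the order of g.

162

The order of 72 must divide p − 1 = 162 = 2 · 3^4.
Divisors: 1, 2, 3, 6, 9, 18, 27, 54, 81, 162.
Check each in increasing order: 72^1 ≡ 72;  72^2 ≡ 131;  72^3 ≡ 141;  72^6 ≡ 158;  72^9 ≡ 110;  72^18 ≡ 38;  72^27 ≡ 105;  72^54 ≡ 104;  72^81 ≡ 162;  72^162 ≡ 1.
Smallest exponent giving 1 is 162.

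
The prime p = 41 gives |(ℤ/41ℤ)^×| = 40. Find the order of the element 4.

10

The order of 4 must divide p − 1 = 40 = 2^3 · 5.
Divisors: 1, 2, 4, 5, 8, 10, 20, 40.
Check each in increasing order: 4^1 ≡ 4;  4^2 ≡ 16;  4^4 ≡ 10;  4^5 ≡ 40;  4^8 ≡ 18;  4^10 ≡ 1.
Smallest exponent giving 1 is 10.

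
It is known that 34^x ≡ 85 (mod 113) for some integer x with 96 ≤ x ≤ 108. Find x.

Compute 34^96 mod 113 = 106, then multiply by 34 repeatedly:
  34^96=106  34^97=101  34^98=44  34^99=27  34^100=14
  34^101=24  34^102=25  34^103=59  34^104=85
Found 85 at exponent 104.

104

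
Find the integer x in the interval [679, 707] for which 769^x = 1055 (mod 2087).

704

Compute 769^679 mod 2087 = 1000, then multiply by 769 repeatedly:
  769^679=1000  769^680=984  769^681=1202  769^682=1884  769^683=418
  769^684=44  769^685=444  769^686=1255  769^687=901  769^688=2072
  769^689=987  769^690=1422  769^691=2017  769^692=432  769^693=375
  769^694=369  769^695=2016  769^696=1750  769^697=1722  769^698=1060
  769^699=1210  769^700=1775  769^701=77  769^702=777  769^703=631
  769^704=1055
Found 1055 at exponent 704.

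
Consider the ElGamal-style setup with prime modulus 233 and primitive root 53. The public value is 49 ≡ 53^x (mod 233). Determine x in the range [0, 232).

220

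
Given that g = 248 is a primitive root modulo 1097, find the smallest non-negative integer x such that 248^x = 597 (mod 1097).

55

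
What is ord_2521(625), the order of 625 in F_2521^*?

The order of 625 must divide p − 1 = 2520 = 2^3 · 3^2 · 5 · 7.
Divisors: 1, 2, 3, 4, 5, 6, 7, 8, 9, 10, 12, 14, 15, 18, 20, 21, 24, 28, 30, 35, 36, 40, 42, 45, 56, 60, 63, 70, 72, 84, 90, 105, 120, 126, 140, 168, 180, 210, 252, 280, 315, 360, 420, 504, 630, 840, 1260, 2520.
Check each in increasing order: 625^1 ≡ 625;  625^2 ≡ 2391;  625^3 ≡ 1943;  625^4 ≡ 1774;  625^5 ≡ 2031;  625^6 ≡ 1312;  625^7 ≡ 675;  625^8 ≡ 868;  625^9 ≡ 485;  625^10 ≡ 605;  625^12 ≡ 2022;  625^14 ≡ 1845;  625^15 ≡ 1028;  625^18 ≡ 772;  625^20 ≡ 480;  625^21 ≡ 1.
Smallest exponent giving 1 is 21.

21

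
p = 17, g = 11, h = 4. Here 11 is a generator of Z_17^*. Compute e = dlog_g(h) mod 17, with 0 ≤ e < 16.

4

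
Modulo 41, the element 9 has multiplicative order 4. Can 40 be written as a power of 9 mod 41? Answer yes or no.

⟨9⟩ has order 4; its elements mod 41 are {1, 9, 32, 40}.
40 is in this set.

yes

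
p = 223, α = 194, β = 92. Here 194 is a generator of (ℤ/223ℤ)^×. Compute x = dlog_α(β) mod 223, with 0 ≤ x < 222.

Baby-step giant-step with m = ceil(sqrt(222)) = 15.
Baby table (194^j mod 223 for j=0..14):
  0:1  1:194  2:172  3:141  4:148  5:168  6:34  7:129
  8:50  9:111  10:126  11:137  12:41  13:149  14:139
Giant step factor: 194^(-15) ≡ 118 (mod 223).
Scan 92·118^i mod 223 for i = 0, 1, …:
  i=0: 92   i=1: 152   i=2: 96   i=3: 178
  i=4: 42   i=5: 50
Match at i=5, j=8: x = 5·15 + 8 = 83.

83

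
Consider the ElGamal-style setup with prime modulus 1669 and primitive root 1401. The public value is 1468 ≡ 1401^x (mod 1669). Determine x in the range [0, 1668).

327

Baby-step giant-step with m = ceil(sqrt(1668)) = 41.
Baby table (1401^j mod 1669 for j=0..40):
  0:1  1:1401  2:57  3:1414  4:1580  5:486  6:1603  7:998
  8:1245  9:140  10:867  11:1304  12:1018  13:892  14:1280  15:774
  16:1193  17:724  18:1241  19:1212  20:639  21:655  22:1374  23:617
  24:1544  25:120  26:1220  27:164  28:1111  29:1003  30:1574  31:425
  32:1261  33:859  34:110  35:562  36:1263  37:323  38:224  39:52
  40:1085
Giant step factor: 1401^(-41) ≡ 1013 (mod 1669).
Scan 1468·1013^i mod 1669 for i = 0, 1, …:
  i=0: 1468   i=1: 5   i=2: 58   i=3: 339
  i=4: 1262   i=5: 1621   i=6: 1446   i=7: 1085
Match at i=7, j=40: x = 7·41 + 40 = 327.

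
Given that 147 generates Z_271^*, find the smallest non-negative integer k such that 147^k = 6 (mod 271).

101

Baby-step giant-step with m = ceil(sqrt(270)) = 17.
Baby table (147^j mod 271 for j=0..16):
  0:1  1:147  2:200  3:132  4:163  5:113  6:80  7:107
  8:11  9:262  10:32  11:97  12:167  13:159  14:67  15:93
  16:121
Giant step factor: 147^(-17) ≡ 52 (mod 271).
Scan 6·52^i mod 271 for i = 0, 1, …:
  i=0: 6   i=1: 41   i=2: 235   i=3: 25
  i=4: 216   i=5: 121
Match at i=5, j=16: k = 5·17 + 16 = 101.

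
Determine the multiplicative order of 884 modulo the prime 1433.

The order of 884 must divide p − 1 = 1432 = 2^3 · 179.
Divisors: 1, 2, 4, 8, 179, 358, 716, 1432.
Check each in increasing order: 884^1 ≡ 884;  884^2 ≡ 471;  884^4 ≡ 1159;  884^8 ≡ 560;  884^179 ≡ 342;  884^358 ≡ 891;  884^716 ≡ 1432;  884^1432 ≡ 1.
Smallest exponent giving 1 is 1432.

1432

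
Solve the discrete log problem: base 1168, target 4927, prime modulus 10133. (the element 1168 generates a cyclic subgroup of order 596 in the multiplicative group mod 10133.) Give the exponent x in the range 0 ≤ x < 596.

Baby-step giant-step with m = ceil(sqrt(596)) = 25.
Baby table (1168^j mod 10133 for j=0..24):
  0:1  1:1168  2:6402  3:9515  4:7752  5:5567  6:7003  7:2173
  8:4814  9:9070  10:4775  11:4050  12:8422  13:7886  14:10084  15:3566
  16:425  17:10016  18:5206  19:808  20:1375  21:4986  22:7306  23:1422
  24:9217
Giant step factor: 1168^(-25) ≡ 4123 (mod 10133).
Scan 4927·4123^i mod 10133 for i = 0, 1, …:
  i=0: 4927   i=1: 7489   i=2: 1896   i=3: 4665
  i=4: 1361   i=5: 7854   i=6: 7107   i=7: 7658
  i=8: 9639   i=9: 10104   i=10: 2029   i=11: 5842
  i=12: 425
Match at i=12, j=16: x = 12·25 + 16 = 316.

316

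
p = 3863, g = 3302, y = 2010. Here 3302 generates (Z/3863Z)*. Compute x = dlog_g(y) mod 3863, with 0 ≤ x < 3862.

1411

Baby-step giant-step with m = ceil(sqrt(3862)) = 63.
Baby table (3302^j mod 3863 for j=0..62):
  0:1  1:3302  2:1818  3:3797  4:2259  5:3628  6:493  7:1563
  8:58  9:2229  10:1143  11:35  12:3543  13:1822  14:1553  15:1805
  16:3364  17:1803  18:623  19:2030  20:755  21:1375  22:1225  23:389
  24:1962  25:273  26:1367  27:1850  28:1297  29:2490  30:1516  31:3247
  32:1769  33:382  34:2026  35:2999  36:1829  37:1489  38:2942  39:2902
  40:2164  41:2841  42:1618  43:107  44:1781  45:1376  46:664  47:2207
  48:1896  49:2532  50:1132  51:2343  52:2860  53:2548  54:3745  55:527
  56:1804  57:62  58:3848  59:689  60:3634  61:990  62:882
Giant step factor: 3302^(-63) ≡ 80 (mod 3863).
Scan 2010·80^i mod 3863 for i = 0, 1, …:
  i=0: 2010   i=1: 2417   i=2: 210   i=3: 1348
  i=4: 3539   i=5: 1121   i=6: 831   i=7: 809
  i=8: 2912   i=9: 1180     …   i=21: 438
  i=22: 273
Match at i=22, j=25: x = 22·63 + 25 = 1411.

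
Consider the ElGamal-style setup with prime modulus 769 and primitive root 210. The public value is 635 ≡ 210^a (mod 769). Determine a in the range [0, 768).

269

Baby-step giant-step with m = ceil(sqrt(768)) = 28.
Baby table (210^j mod 769 for j=0..27):
  0:1  1:210  2:267  3:702  4:541  5:567  6:644  7:665
  8:461  9:685  10:47  11:642  12:245  13:696  14:50  15:503
  16:277  17:495  18:135  19:666  20:671  21:183  22:749  23:414
  24:43  25:571  26:715  27:195
Giant step factor: 210^(-28) ≡ 514 (mod 769).
Scan 635·514^i mod 769 for i = 0, 1, …:
  i=0: 635   i=1: 334   i=2: 189   i=3: 252
  i=4: 336   i=5: 448   i=6: 341   i=7: 711
  i=8: 179   i=9: 495
Match at i=9, j=17: a = 9·28 + 17 = 269.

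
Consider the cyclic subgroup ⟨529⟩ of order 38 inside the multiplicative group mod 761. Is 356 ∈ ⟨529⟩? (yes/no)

356 ∈ ⟨529⟩ iff 356^38 ≡ 1 (mod 761), since |⟨529⟩| = 38.
356^38 mod 761 = 1.
Since 1 = 1, 356 lies in the subgroup.

yes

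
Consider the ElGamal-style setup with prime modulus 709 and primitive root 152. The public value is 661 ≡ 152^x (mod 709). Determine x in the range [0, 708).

698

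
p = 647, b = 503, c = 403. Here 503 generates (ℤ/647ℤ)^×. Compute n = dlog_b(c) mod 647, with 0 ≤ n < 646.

Baby-step giant-step with m = ceil(sqrt(646)) = 26.
Baby table (503^j mod 647 for j=0..25):
  0:1  1:503  2:32  3:568  4:377  5:60  6:418  7:626
  8:436  9:622  10:365  11:494  12:34  13:280  14:441  15:549
  16:525  17:99  18:625  19:580  20:590  21:444  22:117  23:621
  24:509  25:462
Giant step factor: 503^(-26) ≡ 355 (mod 647).
Scan 403·355^i mod 647 for i = 0, 1, …:
  i=0: 403   i=1: 78   i=2: 516   i=3: 79
  i=4: 224   i=5: 586   i=6: 343   i=7: 129
  i=8: 505   i=9: 56     …   i=14: 14
  i=15: 441
Match at i=15, j=14: n = 15·26 + 14 = 404.

404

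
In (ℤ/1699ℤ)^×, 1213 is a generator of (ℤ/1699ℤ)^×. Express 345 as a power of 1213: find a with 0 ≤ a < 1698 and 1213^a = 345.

Baby-step giant-step with m = ceil(sqrt(1698)) = 42.
Baby table (1213^j mod 1699 for j=0..41):
  0:1  1:1213  2:35  3:1679  4:1225  5:999  6:400  7:985
  8:408  9:495  10:688  11:335  12:294  13:1531  14:96  15:916
  16:1661  17:1478  18:369  19:760  20:1022  21:1115  22:91  23:1647
  24:1486  25:1578  26:1040  27:862  28:721  29:1287  30:1449  31:871
  32:1444  33:1602  34:1269  35:3  36:241  37:105  38:1639  39:277
  40:1298  41:1200
Giant step factor: 1213^(-42) ≡ 1024 (mod 1699).
Scan 345·1024^i mod 1699 for i = 0, 1, …:
  i=0: 345   i=1: 1587   i=2: 844   i=3: 1164
  i=4: 937   i=5: 1252   i=6: 1002   i=7: 1551
  i=8: 1358   i=9: 810     …   i=15: 949
  i=16: 1647
Match at i=16, j=23: a = 16·42 + 23 = 695.

695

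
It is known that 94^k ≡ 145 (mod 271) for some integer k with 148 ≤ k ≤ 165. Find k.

155

Compute 94^148 mod 271 = 82, then multiply by 94 repeatedly:
  94^148=82  94^149=120  94^150=169  94^151=168  94^152=74
  94^153=181  94^154=212  94^155=145
Found 145 at exponent 155.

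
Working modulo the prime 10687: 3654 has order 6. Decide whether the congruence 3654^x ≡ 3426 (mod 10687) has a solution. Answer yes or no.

no

⟨3654⟩ has order 6; its elements mod 10687 are {1, 3653, 3654, 7033, 7034, 10686}.
3426 is not in this set.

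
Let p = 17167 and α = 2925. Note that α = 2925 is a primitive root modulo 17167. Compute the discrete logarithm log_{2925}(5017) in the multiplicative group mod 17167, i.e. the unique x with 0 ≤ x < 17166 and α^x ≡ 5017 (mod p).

Baby-step giant-step with m = ceil(sqrt(17166)) = 132.
Baby table (2925^j mod 17167 for j=0..131):
  0:1  1:2925  2:6459  3:8875  4:2871  5:3012  6:3429  7:4297
  8:2481  9:12451  10:7968  11:10781  12:15813  13:5127  14:9684  15:150
  16:9575  17:7498  18:9391  19:1475  20:5458  21:16507  22:9371  23:11643
  24:13614  25:10677  26:3452  27:2904  28:13702  29:10572  30:5333  31:11389
  32:8845  33:956  34:15246  35:11851  36:4002  37:15123  38:12583  39:16394
  40:5019  41:2790  42:6425  43:12427  44:6436  45:10268  46:8817  47:4891
  48:6064  49:3689  50:9449  51:16622  52:2406  53:16247  54:4219  55:14669
  56:6492  57:2398  58:10014  59:4048  60:12337  61:691  62:12636  63:16916
  64:4006  65:9656  66:4085  67:393  68:16503  69:14838  70:2974  71:12448
  72:16360  73:8571  74:6355  75:13681  76:648  77:7030  78:13851  79:55
  80:6372  81:11905  82:7449  83:3402  84:11157  85:16925  86:13164  87:16286
  88:15292  89:9065  90:9277  91:11365  92:7313  93:443  94:8250  95:11615
  96:382  97:1495  98:12457  99:8351  100:15201  101:395  102:5186  103:10589
  104:3557  105:1023  106:5217  107:15429  108:14949  109:1476  110:8383  111:5799
  112:1079  113:14514  114:16626  115:14106  116:7749  117:5385  118:8986  119:1373
  120:16114  121:10035  122:13972  123:10640  124:15396  125:4259  126:11500  127:7347
  128:14058  129:4685  130:4359  131:12161
Giant step factor: 2925^(-132) ≡ 4649 (mod 17167).
Scan 5017·4649^i mod 17167 for i = 0, 1, …:
  i=0: 5017   i=1: 11247   i=2: 13788   i=3: 16001
  i=4: 4038   i=5: 9131   i=6: 13195   i=7: 5864
  i=8: 540   i=9: 4078     …   i=92: 9241
  i=93: 9575
Match at i=93, j=16: x = 93·132 + 16 = 12292.

12292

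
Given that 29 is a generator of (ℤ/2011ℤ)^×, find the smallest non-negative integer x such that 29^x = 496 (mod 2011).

Baby-step giant-step with m = ceil(sqrt(2010)) = 45.
Baby table (29^j mod 2011 for j=0..44):
  0:1  1:29  2:841  3:257  4:1420  5:960  6:1697  7:949
  8:1378  9:1753  10:562  11:210  12:57  13:1653  14:1684  15:572
  16:500  17:423  18:201  19:1807  20:117  21:1382  22:1869  23:1915
  24:1238  25:1715  26:1471  27:428  28:346  29:1990  30:1402  31:438
  32:636  33:345  34:1961  35:561  36:181  37:1227  38:1396  39:264
  40:1623  41:814  42:1485  43:834  44:54
Giant step factor: 29^(-45) ≡ 592 (mod 2011).
Scan 496·592^i mod 2011 for i = 0, 1, …:
  i=0: 496   i=1: 26   i=2: 1315   i=3: 223
  i=4: 1301   i=5: 1990
Match at i=5, j=29: x = 5·45 + 29 = 254.

254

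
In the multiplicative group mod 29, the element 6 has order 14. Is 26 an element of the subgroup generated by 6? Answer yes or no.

no

26 ∈ ⟨6⟩ iff 26^14 ≡ 1 (mod 29), since |⟨6⟩| = 14.
26^14 mod 29 = 28.
Since 28 ≠ 1, 26 does not lie in the subgroup.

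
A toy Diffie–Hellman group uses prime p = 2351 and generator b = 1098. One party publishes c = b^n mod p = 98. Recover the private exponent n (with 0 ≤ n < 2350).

346

Baby-step giant-step with m = ceil(sqrt(2350)) = 49.
Baby table (1098^j mod 2351 for j=0..48):
  0:1  1:1098  2:1892  3:1483  4:1442  5:1093  6:1104  7:1427
  8:1080  9:936  10:341  11:609  12:998  13:238  14:363  15:1255
  16:304  17:2301  18:1524  19:1791  20:1082  21:781  22:1774  23:1224
  24:1531  25:73  26:220  27:1758  28:113  29:1822  30:2206  31:658
  32:727  33:1257  34:149  35:1383  36:2139  37:2324  38:917  39:638
  40:2277  41:1033  42:1052  43:755  44:1438  45:1403  46:589  47:197
  48:14
Giant step factor: 1098^(-49) ≡ 13 (mod 2351).
Scan 98·13^i mod 2351 for i = 0, 1, …:
  i=0: 98   i=1: 1274   i=2: 105   i=3: 1365
  i=4: 1288   i=5: 287   i=6: 1380   i=7: 1483
Match at i=7, j=3: n = 7·49 + 3 = 346.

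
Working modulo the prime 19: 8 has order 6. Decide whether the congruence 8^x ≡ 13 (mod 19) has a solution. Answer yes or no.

no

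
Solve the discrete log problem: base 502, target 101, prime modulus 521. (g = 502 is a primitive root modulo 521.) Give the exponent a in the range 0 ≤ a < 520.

Baby-step giant-step with m = ceil(sqrt(520)) = 23.
Baby table (502^j mod 521 for j=0..22):
  0:1  1:502  2:361  3:435  4:71  5:214  6:102  7:146
  8:352  9:85  10:469  11:467  12:505  13:304  14:476  15:334
  16:427  17:223  18:452  19:269  20:99  21:203  22:311
Giant step factor: 502^(-23) ≡ 120 (mod 521).
Scan 101·120^i mod 521 for i = 0, 1, …:
  i=0: 101   i=1: 137   i=2: 289   i=3: 294
  i=4: 373   i=5: 475   i=6: 211   i=7: 312
  i=8: 449   i=9: 217     …   i=19: 92
  i=20: 99
Match at i=20, j=20: a = 20·23 + 20 = 480.

480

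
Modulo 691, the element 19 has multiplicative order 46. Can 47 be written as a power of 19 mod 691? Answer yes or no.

47 ∈ ⟨19⟩ iff 47^46 ≡ 1 (mod 691), since |⟨19⟩| = 46.
47^46 mod 691 = 383.
Since 383 ≠ 1, 47 does not lie in the subgroup.

no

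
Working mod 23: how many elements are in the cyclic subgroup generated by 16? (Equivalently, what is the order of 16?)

The order of 16 must divide p − 1 = 22 = 2 · 11.
Divisors: 1, 2, 11, 22.
Check each in increasing order: 16^1 ≡ 16;  16^2 ≡ 3;  16^11 ≡ 1.
Smallest exponent giving 1 is 11.

11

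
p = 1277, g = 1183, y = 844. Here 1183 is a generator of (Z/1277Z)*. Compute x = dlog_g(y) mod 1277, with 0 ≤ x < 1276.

270

Baby-step giant-step with m = ceil(sqrt(1276)) = 36.
Baby table (1183^j mod 1277 for j=0..35):
  0:1  1:1183  2:1174  3:743  4:393  5:91  6:385  7:843
  8:1209  9:7  10:619  11:556  12:93  13:197  14:637  15:141
  16:793  17:801  18:49  19:502  20:61  21:651  22:102  23:628
  24:987  25:443  26:499  27:343  28:960  29:427  30:726  31:714
  32:565  33:524  34:547  35:939
Giant step factor: 1183^(-36) ≡ 217 (mod 1277).
Scan 844·217^i mod 1277 for i = 0, 1, …:
  i=0: 844   i=1: 537   i=2: 322   i=3: 916
  i=4: 837   i=5: 295   i=6: 165   i=7: 49
Match at i=7, j=18: x = 7·36 + 18 = 270.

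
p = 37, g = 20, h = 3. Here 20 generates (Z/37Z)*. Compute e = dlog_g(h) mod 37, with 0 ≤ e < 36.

Successive powers of 20 modulo 37:
  20^0=1  20^1=20  20^2=30  20^3=8  20^4=12  20^5=18
  20^6=27  20^7=22  20^8=33  20^9=31  20^10=28  20^11=5
  20^12=26  20^13=2  20^14=3
So 20^14 ≡ 3 (mod 37), giving e = 14.

14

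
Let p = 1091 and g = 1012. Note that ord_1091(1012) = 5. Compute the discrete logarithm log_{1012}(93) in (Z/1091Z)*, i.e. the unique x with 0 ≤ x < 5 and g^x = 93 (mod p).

Successive powers of 1012 modulo 1091:
  1012^0=1  1012^1=1012  1012^2=786  1012^3=93
So 1012^3 ≡ 93 (mod 1091), giving x = 3.

3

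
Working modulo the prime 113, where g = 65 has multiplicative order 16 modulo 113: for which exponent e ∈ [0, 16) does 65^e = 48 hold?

9

Successive powers of 65 modulo 113:
  65^0=1  65^1=65  65^2=44  65^3=35  65^4=15  65^5=71
  65^6=95  65^7=73  65^8=112  65^9=48
So 65^9 ≡ 48 (mod 113), giving e = 9.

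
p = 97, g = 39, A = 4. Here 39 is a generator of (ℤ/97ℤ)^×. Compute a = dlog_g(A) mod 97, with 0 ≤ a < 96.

Successive powers of 39 modulo 97:
  39^0=1  39^1=39  39^2=66  39^3=52  39^4=88  39^5=37
  39^6=85  39^7=17  39^8=81  39^9=55  39^10=11  39^11=41
  39^12=47  39^13=87  39^14=95  39^15=19  39^16=62  39^17=90
  39^18=18  39^19=23  39^20=24  39^21=63  39^22=32  39^23=84
  39^24=75  39^25=15  39^26=3  39^27=20  39^28=4
So 39^28 ≡ 4 (mod 97), giving a = 28.

28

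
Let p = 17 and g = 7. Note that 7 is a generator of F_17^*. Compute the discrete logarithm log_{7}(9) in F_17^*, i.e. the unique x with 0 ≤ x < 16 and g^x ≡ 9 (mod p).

6

Successive powers of 7 modulo 17:
  7^0=1  7^1=7  7^2=15  7^3=3  7^4=4  7^5=11
  7^6=9
So 7^6 ≡ 9 (mod 17), giving x = 6.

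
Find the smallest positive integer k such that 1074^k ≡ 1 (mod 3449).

3448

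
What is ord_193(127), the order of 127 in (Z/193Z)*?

192

The order of 127 must divide p − 1 = 192 = 2^6 · 3.
Divisors: 1, 2, 3, 4, 6, 8, 12, 16, 24, 32, 48, 64, 96, 192.
Check each in increasing order: 127^1 ≡ 127;  127^2 ≡ 110;  127^3 ≡ 74;  127^4 ≡ 134;  127^6 ≡ 72;  127^8 ≡ 7;  127^12 ≡ 166;  127^16 ≡ 49;  127^24 ≡ 150;  127^32 ≡ 85;  127^48 ≡ 112;  127^64 ≡ 84;  127^96 ≡ 192;  127^192 ≡ 1.
Smallest exponent giving 1 is 192.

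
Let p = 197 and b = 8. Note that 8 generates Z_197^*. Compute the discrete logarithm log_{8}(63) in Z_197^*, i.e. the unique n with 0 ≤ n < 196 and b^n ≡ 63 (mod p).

104

Baby-step giant-step with m = ceil(sqrt(196)) = 14.
Baby table (8^j mod 197 for j=0..13):
  0:1  1:8  2:64  3:118  4:156  5:66  6:134  7:87
  8:105  9:52  10:22  11:176  12:29  13:35
Giant step factor: 8^(-14) ≡ 19 (mod 197).
Scan 63·19^i mod 197 for i = 0, 1, …:
  i=0: 63   i=1: 15   i=2: 88   i=3: 96
  i=4: 51   i=5: 181   i=6: 90   i=7: 134
Match at i=7, j=6: n = 7·14 + 6 = 104.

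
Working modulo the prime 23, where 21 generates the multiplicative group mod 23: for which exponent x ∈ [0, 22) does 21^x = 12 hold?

10

Successive powers of 21 modulo 23:
  21^0=1  21^1=21  21^2=4  21^3=15  21^4=16  21^5=14
  21^6=18  21^7=10  21^8=3  21^9=17  21^10=12
So 21^10 ≡ 12 (mod 23), giving x = 10.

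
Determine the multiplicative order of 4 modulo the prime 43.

7

The order of 4 must divide p − 1 = 42 = 2 · 3 · 7.
Divisors: 1, 2, 3, 6, 7, 14, 21, 42.
Check each in increasing order: 4^1 ≡ 4;  4^2 ≡ 16;  4^3 ≡ 21;  4^6 ≡ 11;  4^7 ≡ 1.
Smallest exponent giving 1 is 7.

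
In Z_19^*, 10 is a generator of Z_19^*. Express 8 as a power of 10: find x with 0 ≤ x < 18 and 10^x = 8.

15

Successive powers of 10 modulo 19:
  10^0=1  10^1=10  10^2=5  10^3=12  10^4=6  10^5=3
  10^6=11  10^7=15  10^8=17  10^9=18  10^10=9  10^11=14
  10^12=7  10^13=13  10^14=16  10^15=8
So 10^15 ≡ 8 (mod 19), giving x = 15.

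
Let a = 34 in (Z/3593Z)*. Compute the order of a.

The order of 34 must divide p − 1 = 3592 = 2^3 · 449.
Divisors: 1, 2, 4, 8, 449, 898, 1796, 3592.
Check each in increasing order: 34^1 ≡ 34;  34^2 ≡ 1156;  34^4 ≡ 3333;  34^8 ≡ 2926;  34^449 ≡ 2794;  34^898 ≡ 2440;  34^1796 ≡ 3592;  34^3592 ≡ 1.
Smallest exponent giving 1 is 3592.

3592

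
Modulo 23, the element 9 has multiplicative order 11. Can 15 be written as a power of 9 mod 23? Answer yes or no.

no

⟨9⟩ has order 11; its elements mod 23 are {1, 2, 3, 4, 6, 8, 9, 12, 13, 16, 18}.
15 is not in this set.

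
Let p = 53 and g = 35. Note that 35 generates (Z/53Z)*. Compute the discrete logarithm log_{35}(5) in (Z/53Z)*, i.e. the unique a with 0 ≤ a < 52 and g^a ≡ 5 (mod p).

Baby-step giant-step with m = ceil(sqrt(52)) = 8.
Baby table (35^j mod 53 for j=0..7):
  0:1  1:35  2:6  3:51  4:36  5:41  6:4  7:34
Giant step factor: 35^(-8) ≡ 42 (mod 53).
Scan 5·42^i mod 53 for i = 0, 1, …:
  i=0: 5   i=1: 51
Match at i=1, j=3: a = 1·8 + 3 = 11.

11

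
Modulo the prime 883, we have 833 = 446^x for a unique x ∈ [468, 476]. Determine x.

468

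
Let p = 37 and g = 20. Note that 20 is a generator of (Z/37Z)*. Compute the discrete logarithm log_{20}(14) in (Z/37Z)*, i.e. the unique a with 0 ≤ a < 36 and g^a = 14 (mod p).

Successive powers of 20 modulo 37:
  20^0=1  20^1=20  20^2=30  20^3=8  20^4=12  20^5=18
  20^6=27  20^7=22  20^8=33  20^9=31  20^10=28  20^11=5
  20^12=26  20^13=2  20^14=3  20^15=23  20^16=16  20^17=24
  20^18=36  20^19=17  20^20=7  20^21=29  20^22=25  20^23=19
  20^24=10  20^25=15  20^26=4  20^27=6  20^28=9  20^29=32
  20^30=11  20^31=35  20^32=34  20^33=14
So 20^33 ≡ 14 (mod 37), giving a = 33.

33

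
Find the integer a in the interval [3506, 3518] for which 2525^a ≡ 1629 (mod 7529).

3518

Compute 2525^3506 mod 7529 = 435, then multiply by 2525 repeatedly:
  2525^3506=435  2525^3507=6670  2525^3508=6906  2525^3509=486  2525^3510=7452
  2525^3511=1329  2525^3512=5320  2525^3513=1264  2525^3514=6833  2525^3515=4386
  2525^3516=7020  2525^3517=2234  2525^3518=1629
Found 1629 at exponent 3518.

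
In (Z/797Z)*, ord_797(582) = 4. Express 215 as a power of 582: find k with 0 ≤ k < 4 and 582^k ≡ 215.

3

Successive powers of 582 modulo 797:
  582^0=1  582^1=582  582^2=796  582^3=215
So 582^3 ≡ 215 (mod 797), giving k = 3.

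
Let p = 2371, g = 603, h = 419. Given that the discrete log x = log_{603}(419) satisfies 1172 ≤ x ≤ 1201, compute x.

1193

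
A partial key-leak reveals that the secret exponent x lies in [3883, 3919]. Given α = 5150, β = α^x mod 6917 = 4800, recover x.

3901

Compute 5150^3883 mod 6917 = 6075, then multiply by 5150 repeatedly:
  5150^3883=6075  5150^3884=659  5150^3885=4520  5150^3886=2295  5150^3887=5014
  5150^3888=939  5150^3889=867  5150^3890=3585  5150^3891=1277  5150^3892=5400
  5150^3893=3660  5150^3894=175  5150^3895=2040  5150^3896=5994  5150^3897=5446
  5150^3898=5382  5150^3899=881  5150^3900=6515  5150^3901=4800
Found 4800 at exponent 3901.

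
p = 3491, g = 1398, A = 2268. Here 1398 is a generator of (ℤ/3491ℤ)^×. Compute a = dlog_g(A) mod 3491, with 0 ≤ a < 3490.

Baby-step giant-step with m = ceil(sqrt(3490)) = 60.
Baby table (1398^j mod 3491 for j=0..59):
  0:1  1:1398  2:2935  3:1205  4:1928  5:292  6:3260  7:1725
  8:2760  9:925  10:1480  11:2368  12:996  13:2990  14:1293  15:2767
  16:238  17:1079  18:330  19:528  20:1543  21:3167  22:878  23:2103
  24:572  25:217  26:3140  27:1533  28:3151  29:2947  30:526  31:2238
  32:788  33:1959  34:1738  35:3479  36:679  37:3181  38:2995  39:1301
  40:3478  41:2772  42:246  43:1790  44:2864  45:3186  46:3003  47:2012
  48:2521  49:1939  50:1706  51:635  52:1016  53:3022  54:646  55:2430
  56:397  57:3428  58:2692  59:118
Giant step factor: 1398^(-60) ≡ 980 (mod 3491).
Scan 2268·980^i mod 3491 for i = 0, 1, …:
  i=0: 2268   i=1: 2364   i=2: 2187   i=3: 3277
  i=4: 3231   i=5: 43   i=6: 248   i=7: 2161
  i=8: 2234   i=9: 463     …   i=39: 1843
  i=40: 1293
Match at i=40, j=14: a = 40·60 + 14 = 2414.

2414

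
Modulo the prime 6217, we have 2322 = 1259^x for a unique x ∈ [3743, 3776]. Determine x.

3770

Compute 1259^3743 mod 6217 = 5612, then multiply by 1259 repeatedly:
  1259^3743=5612  1259^3744=2996  1259^3745=4462  1259^3746=3707  1259^3747=4363
  1259^3748=3406  1259^3749=4641  1259^3750=5256  1259^3751=2416  1259^3752=1631
  1259^3753=1819  1259^3754=2265  1259^3755=4249  1259^3756=2871  1259^3757=2512
  1259^3758=4372  1259^3759=2303  1259^3760=2355  1259^3761=5653  1259^3762=4879
  1259^3763=265  1259^3764=4134  1259^3765=1077  1259^3766=637  1259^3767=6207
  1259^3768=6061  1259^3769=2540  1259^3770=2322
Found 2322 at exponent 3770.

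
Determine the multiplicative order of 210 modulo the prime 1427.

713

The order of 210 must divide p − 1 = 1426 = 2 · 23 · 31.
Divisors: 1, 2, 23, 31, 46, 62, 713, 1426.
Check each in increasing order: 210^1 ≡ 210;  210^2 ≡ 1290;  210^23 ≡ 812;  210^31 ≡ 554;  210^46 ≡ 70;  210^62 ≡ 111;  210^713 ≡ 1.
Smallest exponent giving 1 is 713.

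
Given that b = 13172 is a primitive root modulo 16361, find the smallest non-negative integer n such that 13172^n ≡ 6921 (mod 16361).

5385

Baby-step giant-step with m = ceil(sqrt(16360)) = 128.
Baby table (13172^j mod 16361 for j=0..127):
  0:1  1:13172  2:9540  3:8400  4:11718  5:16183  6:11368  7:3424
  8:10012  9:8404  10:15323  11:5260  12:12246  13:1213  14:9300  15:4793
  16:12658  17:12586  18:13140  19:13422  20:13979  21:4694  22:1149  23:703
  24:15951  25:14971  26:15240  27:8171  28:5754  29:7536  30:2005  31:3206
  32:1691  33:6531  34:194  35:3052  36:1967  37:9861  38:15474  39:14551
  40:13018  41:9816  42:11730  43:10637  44:11321  45:6058  46:3379  47:6268
  48:4490  49:13626  50:1502  51:3895  52:13205  53:2469  54:12361  55:10781
  56:10213  57:5494  58:2265  59:8477  60:11580  61:14518  62:3728  63:5855
  64:12667  65:246  66:834  67:7217  68:4914  69:3092  70:5295  71:15158
  72:7893  73:8802  74:5898  75:6428  76:1441  77:2092  78:3900  79:13621
  80:1086  81:5278  82:3927  83:9323  84:13251  85:3024  86:9454  87:4517
  88:9328  89:13667  90:1641  91:2371  92:14024  93:8438  94:5063  95:2400
  96:3348  97:6961  98:3248  99:15002  100:14547  101:9413  102:4378  103:10852
  104:12848  105:12033  106:9669  107:6044  108:15303  109:3596  110:1417  111:13184
  112:3994  113:8353  114:14352  115:9550  116:9232  117:8952  118:2017  119:14021
  120:1644  121:9165  122:9922  123:916  124:7495  125:1866  126:4730  127:872
Giant step factor: 13172^(-128) ≡ 6492 (mod 16361).
Scan 6921·6492^i mod 16361 for i = 0, 1, …:
  i=0: 6921   i=1: 3826   i=2: 2394   i=3: 15259
  i=4: 11934   i=5: 6193   i=6: 5979   i=7: 7376
  i=8: 12706   i=9: 11551     …   i=41: 11080
  i=42: 8404
Match at i=42, j=9: n = 42·128 + 9 = 5385.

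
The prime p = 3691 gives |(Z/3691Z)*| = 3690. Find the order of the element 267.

410

The order of 267 must divide p − 1 = 3690 = 2 · 3^2 · 5 · 41.
Divisors: 1, 2, 3, 5, 6, 9, 10, 15, 18, 30, 41, 45, 82, 90, 123, 205, 246, 369, 410, 615, 738, 1230, 1845, 3690.
Check each in increasing order: 267^1 ≡ 267;  267^2 ≡ 1160;  267^3 ≡ 3367;  267^5 ≡ 642;  267^6 ≡ 1628;  267^9 ≡ 341;  267^10 ≡ 2463;  267^15 ≡ 1498;  267^18 ≡ 1860;  267^30 ≡ 3567;  267^41 ≡ 259;  267^45 ≡ 2489;  267^82 ≡ 643;  267^90 ≡ 1623;  267^123 ≡ 442;  267^205 ≡ 3690;  267^246 ≡ 3432;  267^369 ≡ 3634;  267^410 ≡ 1.
Smallest exponent giving 1 is 410.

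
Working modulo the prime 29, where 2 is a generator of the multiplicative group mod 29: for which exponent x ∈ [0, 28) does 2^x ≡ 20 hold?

24

Successive powers of 2 modulo 29:
  2^0=1  2^1=2  2^2=4  2^3=8  2^4=16  2^5=3
  2^6=6  2^7=12  2^8=24  2^9=19  2^10=9  2^11=18
  2^12=7  2^13=14  2^14=28  2^15=27  2^16=25  2^17=21
  2^18=13  2^19=26  2^20=23  2^21=17  2^22=5  2^23=10
  2^24=20
So 2^24 ≡ 20 (mod 29), giving x = 24.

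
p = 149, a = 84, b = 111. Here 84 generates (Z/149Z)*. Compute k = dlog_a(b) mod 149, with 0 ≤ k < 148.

141

Baby-step giant-step with m = ceil(sqrt(148)) = 13.
Baby table (84^j mod 149 for j=0..12):
  0:1  1:84  2:53  3:131  4:127  5:89  6:26  7:98
  8:37  9:128  10:24  11:79  12:80
Giant step factor: 84^(-13) ≡ 10 (mod 149).
Scan 111·10^i mod 149 for i = 0, 1, …:
  i=0: 111   i=1: 67   i=2: 74   i=3: 144
  i=4: 99   i=5: 96   i=6: 66   i=7: 64
  i=8: 44   i=9: 142   i=10: 79
Match at i=10, j=11: k = 10·13 + 11 = 141.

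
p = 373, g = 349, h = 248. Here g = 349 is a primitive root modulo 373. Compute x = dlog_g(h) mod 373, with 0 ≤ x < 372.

87

Baby-step giant-step with m = ceil(sqrt(372)) = 20.
Baby table (349^j mod 373 for j=0..19):
  0:1  1:349  2:203  3:350  4:179  5:180  6:156  7:359
  8:336  9:142  10:322  11:105  12:91  13:54  14:196  15:145
  16:250  17:341  18:22  19:218
Giant step factor: 349^(-20) ≡ 261 (mod 373).
Scan 248·261^i mod 373 for i = 0, 1, …:
  i=0: 248   i=1: 199   i=2: 92   i=3: 140
  i=4: 359
Match at i=4, j=7: x = 4·20 + 7 = 87.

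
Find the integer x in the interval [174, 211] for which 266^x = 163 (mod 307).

195

Compute 266^174 mod 307 = 295, then multiply by 266 repeatedly:
  266^174=295  266^175=185  266^176=90  266^177=301  266^178=246
  266^179=45  266^180=304  266^181=123  266^182=176  266^183=152
  266^184=215  266^185=88  266^186=76  266^187=261  266^188=44
  266^189=38  266^190=284  266^191=22  266^192=19  266^193=142
  266^194=11  266^195=163
Found 163 at exponent 195.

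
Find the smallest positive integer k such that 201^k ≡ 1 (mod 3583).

The order of 201 must divide p − 1 = 3582 = 2 · 3^2 · 199.
Divisors: 1, 2, 3, 6, 9, 18, 199, 398, 597, 1194, 1791, 3582.
Check each in increasing order: 201^1 ≡ 201;  201^2 ≡ 988;  201^3 ≡ 1523;  201^6 ≡ 1328;  201^9 ≡ 1732;  201^18 ≡ 853;  201^199 ≡ 1714;  201^398 ≡ 3319;  201^597 ≡ 2545;  201^1194 ≡ 2544;  201^1791 ≡ 3582;  201^3582 ≡ 1.
Smallest exponent giving 1 is 3582.

3582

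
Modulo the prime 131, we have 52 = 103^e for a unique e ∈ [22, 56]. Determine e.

Compute 103^22 mod 131 = 48, then multiply by 103 repeatedly:
  103^22=48  103^23=97  103^24=35  103^25=68  103^26=61
  103^27=126  103^28=9  103^29=10  103^30=113  103^31=111
  103^32=36  103^33=40  103^34=59  103^35=51  103^36=13
  103^37=29  103^38=105  103^39=73  103^40=52
Found 52 at exponent 40.

40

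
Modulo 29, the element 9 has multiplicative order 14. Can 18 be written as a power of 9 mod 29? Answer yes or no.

no

⟨9⟩ has order 14; its elements mod 29 are {1, 4, 5, 6, 7, 9, 13, 16, 20, 22, 23, 24, 25, 28}.
18 is not in this set.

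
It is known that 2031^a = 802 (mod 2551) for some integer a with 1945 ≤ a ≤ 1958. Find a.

1956

Compute 2031^1945 mod 2551 = 942, then multiply by 2031 repeatedly:
  2031^1945=942  2031^1946=2503  2031^1947=2001  2031^1948=288  2031^1949=749
  2031^1950=823  2031^1951=608  2031^1952=164  2031^1953=1454  2031^1954=1567
  2031^1955=1480  2031^1956=802
Found 802 at exponent 1956.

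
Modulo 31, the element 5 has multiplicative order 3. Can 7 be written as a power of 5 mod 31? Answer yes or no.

⟨5⟩ has order 3; its elements mod 31 are {1, 5, 25}.
7 is not in this set.

no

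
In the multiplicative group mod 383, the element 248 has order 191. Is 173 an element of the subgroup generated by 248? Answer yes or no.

yes

173 ∈ ⟨248⟩ iff 173^191 ≡ 1 (mod 383), since |⟨248⟩| = 191.
173^191 mod 383 = 1.
Since 1 = 1, 173 lies in the subgroup.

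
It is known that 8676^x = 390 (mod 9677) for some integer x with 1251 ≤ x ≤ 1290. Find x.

Compute 8676^1251 mod 9677 = 3843, then multiply by 8676 repeatedly:
  8676^1251=3843  8676^1252=4603  8676^1253=8326  8676^1254=7248  8676^1255=2502
  8676^1256=1841  8676^1257=5466  8676^1258=5716  8676^1259=7068  8676^1260=8496
  8676^1261=1587  8676^1262=8118  8676^1263=2562  8676^1264=9520  8676^1265=2325
  8676^1266=4832  8676^1267=1668  8676^1268=4453  8676^1269=3644  8676^1270=585
  8676^1271=4712  8676^1272=5664  8676^1273=1058  8676^1274=5412  8676^1275=1708
  8676^1276=3121  8676^1277=1550  8676^1278=6447  8676^1279=1112  8676^1280=9420
  8676^1281=5655  8676^1282=390
Found 390 at exponent 1282.

1282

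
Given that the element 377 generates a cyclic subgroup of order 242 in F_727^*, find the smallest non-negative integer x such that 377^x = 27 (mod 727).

241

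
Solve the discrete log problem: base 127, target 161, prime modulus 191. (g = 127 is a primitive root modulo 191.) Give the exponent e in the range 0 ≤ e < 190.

85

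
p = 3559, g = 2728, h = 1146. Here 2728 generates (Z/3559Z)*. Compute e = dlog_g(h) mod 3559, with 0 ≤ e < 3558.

Baby-step giant-step with m = ceil(sqrt(3558)) = 60.
Baby table (2728^j mod 3559 for j=0..59):
  0:1  1:2728  2:115  3:528  4:2548  5:217  6:1182  7:42
  8:688  9:1271  10:822  11:246  12:1996  13:3377  14:1764  15:424
  16:3556  17:2493  18:3214  19:1975  20:3033  21:2908  22:13  23:3433
  24:1495  25:3305  26:1093  27:2821  28:1130  29:546  30:1826  31:2287
  32:9  33:3198  34:1035  35:1193  36:1578  37:1953  38:3520  39:378
  40:2633  41:762  42:280  43:2214  44:169  45:1921  46:1640  47:257
  48:3532  49:1083  50:454  51:3539  52:2384  53:1259  54:117  55:2425
  56:2778  57:1273  58:2719  59:476
Giant step factor: 2728^(-60) ≡ 2492 (mod 3559).
Scan 1146·2492^i mod 3559 for i = 0, 1, …:
  i=0: 1146   i=1: 1514   i=2: 348   i=3: 2379
  i=4: 2733   i=5: 2269   i=6: 2656   i=7: 2571
  i=8: 732   i=9: 1936     …   i=16: 1157
  i=17: 454
Match at i=17, j=50: e = 17·60 + 50 = 1070.

1070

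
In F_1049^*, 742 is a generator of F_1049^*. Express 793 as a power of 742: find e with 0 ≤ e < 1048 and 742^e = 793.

Baby-step giant-step with m = ceil(sqrt(1048)) = 33.
Baby table (742^j mod 1049 for j=0..32):
  0:1  1:742  2:888  3:124  4:745  5:1016  6:690  7:68
  8:104  9:591  10:40  11:308  12:903  13:764  14:428  15:778
  16:326  17:622  18:1013  19:562  20:551  21:781  22:454  23:139
  24:336  25:699  26:452  27:753  28:658  29:451  30:11  31:819
  32:327
Giant step factor: 742^(-33) ≡ 353 (mod 1049).
Scan 793·353^i mod 1049 for i = 0, 1, …:
  i=0: 793   i=1: 895   i=2: 186   i=3: 620
  i=4: 668   i=5: 828   i=6: 662   i=7: 808
  i=8: 945   i=9: 3     …   i=23: 748
  i=24: 745
Match at i=24, j=4: e = 24·33 + 4 = 796.

796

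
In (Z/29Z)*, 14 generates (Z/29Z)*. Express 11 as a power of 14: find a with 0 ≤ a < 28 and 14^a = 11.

Successive powers of 14 modulo 29:
  14^0=1  14^1=14  14^2=22  14^3=18  14^4=20  14^5=19
  14^6=5  14^7=12  14^8=23  14^9=3  14^10=13  14^11=8
  14^12=25  14^13=2  14^14=28  14^15=15  14^16=7  14^17=11
So 14^17 ≡ 11 (mod 29), giving a = 17.

17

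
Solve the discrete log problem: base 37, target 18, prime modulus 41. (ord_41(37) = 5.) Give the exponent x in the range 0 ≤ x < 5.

3

Successive powers of 37 modulo 41:
  37^0=1  37^1=37  37^2=16  37^3=18
So 37^3 ≡ 18 (mod 41), giving x = 3.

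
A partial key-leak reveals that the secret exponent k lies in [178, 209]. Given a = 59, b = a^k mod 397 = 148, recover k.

Compute 59^178 mod 397 = 219, then multiply by 59 repeatedly:
  59^178=219  59^179=217  59^180=99  59^181=283  59^182=23
  59^183=166  59^184=266  59^185=211  59^186=142  59^187=41
  59^188=37  59^189=198  59^190=169  59^191=46  59^192=332
  59^193=135  59^194=25  59^195=284  59^196=82  59^197=74
  59^198=396  59^199=338  59^200=92  59^201=267  59^202=270
  59^203=50  59^204=171  59^205=164  59^206=148
Found 148 at exponent 206.

206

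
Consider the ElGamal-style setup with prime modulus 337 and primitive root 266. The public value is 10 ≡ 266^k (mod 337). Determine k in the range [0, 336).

131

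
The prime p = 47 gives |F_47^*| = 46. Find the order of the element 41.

The order of 41 must divide p − 1 = 46 = 2 · 23.
Divisors: 1, 2, 23, 46.
Check each in increasing order: 41^1 ≡ 41;  41^2 ≡ 36;  41^23 ≡ 46;  41^46 ≡ 1.
Smallest exponent giving 1 is 46.

46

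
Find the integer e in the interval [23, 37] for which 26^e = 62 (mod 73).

25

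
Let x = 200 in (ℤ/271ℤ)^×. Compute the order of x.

The order of 200 must divide p − 1 = 270 = 2 · 3^3 · 5.
Divisors: 1, 2, 3, 5, 6, 9, 10, 15, 18, 27, 30, 45, 54, 90, 135, 270.
Check each in increasing order: 200^1 ≡ 200;  200^2 ≡ 163;  200^3 ≡ 80;  200^5 ≡ 32;  200^6 ≡ 167;  200^9 ≡ 81;  200^10 ≡ 211;  200^15 ≡ 248;  200^18 ≡ 57;  200^27 ≡ 10;  200^30 ≡ 258;  200^45 ≡ 28;  200^54 ≡ 100;  200^90 ≡ 242;  200^135 ≡ 1.
Smallest exponent giving 1 is 135.

135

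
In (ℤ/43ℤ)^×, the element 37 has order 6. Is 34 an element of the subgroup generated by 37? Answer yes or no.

⟨37⟩ has order 6; its elements mod 43 are {1, 6, 7, 36, 37, 42}.
34 is not in this set.

no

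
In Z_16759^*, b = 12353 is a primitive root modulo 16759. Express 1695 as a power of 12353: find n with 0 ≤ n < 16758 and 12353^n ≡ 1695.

Baby-step giant-step with m = ceil(sqrt(16758)) = 130.
Baby table (12353^j mod 16759 for j=0..129):
  0:1  1:12353  2:5914  3:3161  4:16122  5:7869  6:3557  7:14282
  8:3553  9:15147  10:13415  11:2503  12:15963  13:4545  14:1735  15:14453
  16:4282  17:4142  18:899  19:10889  20:4083  21:9468  22:13902  23:1933
  24:13533  25:2124  26:9937  27:8845  28:10364  29:4491  30:5033  31:13518
  32:1178  33:5022  34:11707  35:3160  36:3769  37:1955  38:396  39:14919
  40:12443  41:11590  42:15892  43:15709  44:816  45:7889  46:15991  47:15249
  48:16496  49:2407  50:3205  51:6607  52:16700  53:8569  54:3013  55:14609
  56:4065  57:4981  58:8004  59:12071  60:8240  61:11313  62:12947  63:3154
  64:13446  65:16748  66:14948  67:1982  68:15506  69:7007  70:13995  71:11150
  72:10488  73:11194  74:973  75:3266  76:5985  77:8756  78:282  79:14433
  80:8607  81:3175  82:4715  83:6870  84:14293  85:5364  86:13165  87:14668
  88:12255  89:1968  90:10154  91:8006  92:3259  93:3309  94:876  95:11673
  96:2133  97:3801  98:11794  99:5295  100:15517  101:8818  102:12013  103:12403
  104:3481  105:13958  106:6582  107:9537  108:11550  109:7783  110:13775  111:8448
  112:16610  113:2893  114:7041  115:15022  116:11118  117:649  118:6295  119:375
  120:6891  121:5562  122:12245  123:12510  124:1291  125:9914  126:9629  127:8414
  128:15583  129:2925
Giant step factor: 12353^(-130) ≡ 16482 (mod 16759).
Scan 1695·16482^i mod 16759 for i = 0, 1, …:
  i=0: 1695   i=1: 16496
Match at i=1, j=48: n = 1·130 + 48 = 178.

178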